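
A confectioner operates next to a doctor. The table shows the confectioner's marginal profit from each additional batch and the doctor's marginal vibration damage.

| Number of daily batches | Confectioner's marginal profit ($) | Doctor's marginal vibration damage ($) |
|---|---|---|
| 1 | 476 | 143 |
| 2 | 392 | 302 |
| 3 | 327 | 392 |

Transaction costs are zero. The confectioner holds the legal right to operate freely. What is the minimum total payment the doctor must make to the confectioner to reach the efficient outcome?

$327

Left alone the confectioner would choose level 3 (marginal profit stays positive).
Efficient level: k* = 2 (marginal profit ≥ marginal vibration damage through 2).
The doctor must at least cover the confectioner's forgone profit from cutting 3→2: 327 = 327.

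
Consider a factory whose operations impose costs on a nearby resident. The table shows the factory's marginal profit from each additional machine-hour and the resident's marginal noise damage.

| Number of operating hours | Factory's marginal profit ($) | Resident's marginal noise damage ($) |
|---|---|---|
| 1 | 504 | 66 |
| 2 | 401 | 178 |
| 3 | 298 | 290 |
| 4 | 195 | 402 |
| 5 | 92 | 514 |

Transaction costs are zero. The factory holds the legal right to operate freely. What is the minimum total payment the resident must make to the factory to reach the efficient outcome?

$287

Left alone the factory would choose level 5 (marginal profit stays positive).
Efficient level: k* = 3 (marginal profit ≥ marginal noise damage through 3).
The resident must at least cover the factory's forgone profit from cutting 5→3: 195 + 92 = 287.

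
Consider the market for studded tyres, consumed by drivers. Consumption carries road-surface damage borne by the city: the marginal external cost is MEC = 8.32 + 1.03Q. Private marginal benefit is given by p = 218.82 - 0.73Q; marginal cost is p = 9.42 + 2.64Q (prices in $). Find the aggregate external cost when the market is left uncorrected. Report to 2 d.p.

Market equilibrium (private): 9.42 + 2.64Q = 218.82 - 0.73Q → Q_m = 62.1365.
Total external cost = ∫₀^{Q_m} (8.32 + 1.03Q) dQ = 8.32×62.1365 + ½×1.03×62.1365² = 2505.3622.

$2505.36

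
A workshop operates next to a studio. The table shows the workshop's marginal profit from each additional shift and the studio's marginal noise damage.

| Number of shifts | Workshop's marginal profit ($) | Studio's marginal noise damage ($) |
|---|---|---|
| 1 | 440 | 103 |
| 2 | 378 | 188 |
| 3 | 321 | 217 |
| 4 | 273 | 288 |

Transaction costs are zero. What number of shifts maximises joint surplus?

3

Bargaining reaches the level where marginal profit last exceeds marginal noise damage.
That holds through level 3 (321 ≥ 217) but not at 4 (273 < 288).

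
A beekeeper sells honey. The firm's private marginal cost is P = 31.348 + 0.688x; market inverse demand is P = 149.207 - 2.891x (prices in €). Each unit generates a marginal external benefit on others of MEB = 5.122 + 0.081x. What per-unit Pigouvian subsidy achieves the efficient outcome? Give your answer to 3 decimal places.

subsidy = €7.970 per unit

Social marginal cost = private MC − MEB = 26.226 + 0.607x.
Set SMC = demand: 26.226 + 0.607x = 149.207 - 2.891x → x* = 35.1575.
The Pigouvian subsidy equals MEB at x*: 5.122 + 0.081×35.1575 = 7.9698.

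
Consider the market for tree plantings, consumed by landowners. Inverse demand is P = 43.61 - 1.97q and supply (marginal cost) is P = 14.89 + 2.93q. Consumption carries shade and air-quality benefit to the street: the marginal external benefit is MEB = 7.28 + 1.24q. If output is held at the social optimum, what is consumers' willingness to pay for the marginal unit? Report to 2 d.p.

Social marginal benefit = demand + MEB = 50.89 - 0.73q.
Set SMB = MC: 50.89 - 0.73q = 14.89 + 2.93q → q* = 9.8361.
Consumer price on the demand curve at q*: 43.61 − 1.97×9.8361 = 24.2329.

P = 24.23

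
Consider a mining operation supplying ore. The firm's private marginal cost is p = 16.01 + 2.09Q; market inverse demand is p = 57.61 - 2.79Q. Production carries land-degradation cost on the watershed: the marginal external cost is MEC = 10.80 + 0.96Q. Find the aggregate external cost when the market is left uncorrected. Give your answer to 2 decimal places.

Market equilibrium (private): 16.01 + 2.09Q = 57.61 - 2.79Q → Q_m = 8.5246.
Total external cost = ∫₀^{Q_m} (10.80 + 0.96Q) dQ = 10.80×8.5246 + ½×0.96×8.5246² = 126.9467.

126.95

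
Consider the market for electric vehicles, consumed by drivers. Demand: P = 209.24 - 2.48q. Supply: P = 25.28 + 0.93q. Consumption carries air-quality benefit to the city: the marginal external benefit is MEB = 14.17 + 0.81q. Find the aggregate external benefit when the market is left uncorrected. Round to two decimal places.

1943.10

Market equilibrium (private): 25.28 + 0.93q = 209.24 - 2.48q → q_m = 53.9472.
Total external benefit = ∫₀^{q_m} (14.17 + 0.81q) dq = 14.17×53.9472 + ½×0.81×53.9472² = 1943.1035.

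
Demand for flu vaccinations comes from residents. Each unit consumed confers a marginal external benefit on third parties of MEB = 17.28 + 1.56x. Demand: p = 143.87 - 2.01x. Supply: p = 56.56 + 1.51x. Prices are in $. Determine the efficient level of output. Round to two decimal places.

x* = 53.36

Social marginal benefit = demand + MEB = 161.15 - 0.45x.
Set SMB = MC: 161.15 - 0.45x = 56.56 + 1.51x → x* = 53.3622.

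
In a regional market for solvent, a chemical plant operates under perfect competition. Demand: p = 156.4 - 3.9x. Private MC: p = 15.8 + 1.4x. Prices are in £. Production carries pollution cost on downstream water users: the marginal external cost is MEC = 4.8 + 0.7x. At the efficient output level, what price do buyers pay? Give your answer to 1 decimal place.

P = £68.1

Social marginal cost = private MC + MEC = 20.6 + 2.1x.
Set SMC = demand: 20.6 + 2.1x = 156.4 - 3.9x → x* = 22.6333.
Consumer price on the demand curve at x*: 156.4 − 3.9×22.6333 = 68.1301.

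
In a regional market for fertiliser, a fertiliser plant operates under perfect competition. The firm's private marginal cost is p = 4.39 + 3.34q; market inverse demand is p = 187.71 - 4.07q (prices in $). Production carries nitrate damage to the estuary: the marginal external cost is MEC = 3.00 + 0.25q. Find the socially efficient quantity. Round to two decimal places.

Social marginal cost = private MC + MEC = 7.39 + 3.59q.
Set SMC = demand: 7.39 + 3.59q = 187.71 - 4.07q → q* = 23.5405.

q* = 23.54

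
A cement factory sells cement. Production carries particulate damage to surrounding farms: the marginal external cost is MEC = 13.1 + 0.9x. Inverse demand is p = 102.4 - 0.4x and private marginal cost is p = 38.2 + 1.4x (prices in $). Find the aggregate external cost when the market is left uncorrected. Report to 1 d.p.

$1039.7

Market equilibrium (private): 38.2 + 1.4x = 102.4 - 0.4x → x_m = 35.6667.
Total external cost = ∫₀^{x_m} (13.1 + 0.9x) dx = 13.1×35.6667 + ½×0.9×35.6667² = 1039.6848.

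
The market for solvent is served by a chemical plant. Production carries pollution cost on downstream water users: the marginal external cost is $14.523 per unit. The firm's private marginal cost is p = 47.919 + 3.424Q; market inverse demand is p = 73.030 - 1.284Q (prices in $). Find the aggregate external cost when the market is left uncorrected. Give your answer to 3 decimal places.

$77.461

Market equilibrium (private): 47.919 + 3.424Q = 73.030 - 1.284Q → Q_m = 5.3337.
Total external cost = MEC × Q_m = 14.523 × 5.3337 = 77.4613.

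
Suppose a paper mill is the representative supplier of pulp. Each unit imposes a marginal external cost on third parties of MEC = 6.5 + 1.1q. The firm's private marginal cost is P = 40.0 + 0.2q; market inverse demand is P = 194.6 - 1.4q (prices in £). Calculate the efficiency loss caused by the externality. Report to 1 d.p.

Market equilibrium (private): 40.0 + 0.2q = 194.6 - 1.4q → q_m = 96.6250.
Social marginal cost = private MC + MEC = 46.5 + 1.3q.
Set SMC = demand: 46.5 + 1.3q = 194.6 - 1.4q → q* = 54.8519.
The loss is the area between SMC and demand from q* to q_m; with linear curves that's a triangle of height MEC(q_m).
DWL = ½ × 41.7731 × 112.7875 = 2355.7418.

DWL = £2355.7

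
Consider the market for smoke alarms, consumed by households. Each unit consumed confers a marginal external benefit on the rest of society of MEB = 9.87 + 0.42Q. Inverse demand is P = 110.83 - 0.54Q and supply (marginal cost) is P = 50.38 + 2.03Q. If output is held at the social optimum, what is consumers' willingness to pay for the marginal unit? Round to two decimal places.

P = 93.17

Social marginal benefit = demand + MEB = 120.70 - 0.12Q.
Set SMB = MC: 120.70 - 0.12Q = 50.38 + 2.03Q → Q* = 32.7070.
Consumer price on the demand curve at Q*: 110.83 − 0.54×32.7070 = 93.1682.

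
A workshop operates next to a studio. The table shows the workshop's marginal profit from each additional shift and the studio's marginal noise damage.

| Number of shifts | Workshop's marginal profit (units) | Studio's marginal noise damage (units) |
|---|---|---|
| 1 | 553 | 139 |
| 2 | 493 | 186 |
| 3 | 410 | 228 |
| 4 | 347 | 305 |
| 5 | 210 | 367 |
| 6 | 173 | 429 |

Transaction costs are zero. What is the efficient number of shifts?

Bargaining reaches the level where marginal profit last exceeds marginal noise damage.
That holds through level 4 (347 ≥ 305) but not at 5 (210 < 367).

4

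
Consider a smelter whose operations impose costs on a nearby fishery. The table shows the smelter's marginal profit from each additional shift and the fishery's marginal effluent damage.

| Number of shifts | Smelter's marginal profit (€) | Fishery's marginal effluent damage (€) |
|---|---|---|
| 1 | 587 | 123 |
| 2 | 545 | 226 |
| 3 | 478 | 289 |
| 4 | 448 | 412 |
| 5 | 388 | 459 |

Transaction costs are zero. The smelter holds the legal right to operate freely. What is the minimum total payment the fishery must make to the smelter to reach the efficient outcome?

€388

Left alone the smelter would choose level 5 (marginal profit stays positive).
Efficient level: k* = 4 (marginal profit ≥ marginal effluent damage through 4).
The fishery must at least cover the smelter's forgone profit from cutting 5→4: 388 = 388.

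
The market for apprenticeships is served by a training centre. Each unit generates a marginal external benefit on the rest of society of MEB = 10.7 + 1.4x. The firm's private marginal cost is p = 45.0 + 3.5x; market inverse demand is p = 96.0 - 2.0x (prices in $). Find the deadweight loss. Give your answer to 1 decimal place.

DWL = $68.4

Market equilibrium (private): 45.0 + 3.5x = 96.0 - 2.0x → x_m = 9.2727.
Social marginal cost = private MC − MEB = 34.3 + 2.1x.
Set SMC = demand: 34.3 + 2.1x = 96.0 - 2.0x → x* = 15.0488.
The loss is the area between SMC and demand from x* to x_m; with linear curves that's a triangle of height MEB(x_m).
DWL = ½ × 5.7761 × 23.6818 = 68.3942.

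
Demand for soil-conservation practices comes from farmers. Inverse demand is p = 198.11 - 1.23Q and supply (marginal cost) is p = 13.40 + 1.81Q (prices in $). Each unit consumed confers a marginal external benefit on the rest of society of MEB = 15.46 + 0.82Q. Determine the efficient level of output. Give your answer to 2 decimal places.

Q* = 90.17

Social marginal benefit = demand + MEB = 213.57 - 0.41Q.
Set SMB = MC: 213.57 - 0.41Q = 13.40 + 1.81Q → Q* = 90.1667.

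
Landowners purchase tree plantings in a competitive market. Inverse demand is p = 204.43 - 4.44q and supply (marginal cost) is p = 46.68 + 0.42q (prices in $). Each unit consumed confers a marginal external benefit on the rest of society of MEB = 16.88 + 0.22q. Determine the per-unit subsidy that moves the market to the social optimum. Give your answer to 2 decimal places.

Social marginal benefit = demand + MEB = 221.31 - 4.22q.
Set SMB = MC: 221.31 - 4.22q = 46.68 + 0.42q → q* = 37.6358.
The Pigouvian subsidy equals MEB at q*: 16.88 + 0.22×37.6358 = 25.1599.

subsidy = $25.16 per unit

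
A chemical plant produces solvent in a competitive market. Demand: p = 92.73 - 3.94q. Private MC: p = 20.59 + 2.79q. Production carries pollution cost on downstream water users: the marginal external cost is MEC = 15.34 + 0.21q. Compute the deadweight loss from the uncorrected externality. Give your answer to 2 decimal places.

DWL = 22.29

Market equilibrium (private): 20.59 + 2.79q = 92.73 - 3.94q → q_m = 10.7192.
Social marginal cost = private MC + MEC = 35.93 + 3.00q.
Set SMC = demand: 35.93 + 3.00q = 92.73 - 3.94q → q* = 8.1844.
The welfare-loss triangle has base |q_m − q*| and height MEC(q_m) (the vertical gap between SMC and demand is zero at q* and MEC at q_m).
DWL = ½ × 2.5348 × 17.5910 = 22.2948.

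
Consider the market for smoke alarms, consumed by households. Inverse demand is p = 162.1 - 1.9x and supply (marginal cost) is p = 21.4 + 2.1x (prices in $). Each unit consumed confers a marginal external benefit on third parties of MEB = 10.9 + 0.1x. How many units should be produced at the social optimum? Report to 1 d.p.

x* = 38.9

Social marginal benefit = demand + MEB = 173.0 - 1.8x.
Set SMB = MC: 173.0 - 1.8x = 21.4 + 2.1x → x* = 38.8718.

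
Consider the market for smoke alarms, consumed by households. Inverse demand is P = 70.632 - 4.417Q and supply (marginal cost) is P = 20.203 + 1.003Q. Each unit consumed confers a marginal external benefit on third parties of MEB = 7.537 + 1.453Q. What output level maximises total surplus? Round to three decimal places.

Social marginal benefit = demand + MEB = 78.169 - 2.964Q.
Set SMB = MC: 78.169 - 2.964Q = 20.203 + 1.003Q → Q* = 14.6120.

Q* = 14.612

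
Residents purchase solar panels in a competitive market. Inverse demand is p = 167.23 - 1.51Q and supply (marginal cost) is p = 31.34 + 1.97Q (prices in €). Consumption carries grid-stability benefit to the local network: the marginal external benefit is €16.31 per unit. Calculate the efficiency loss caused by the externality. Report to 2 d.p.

Market equilibrium (private): 31.34 + 1.97Q = 167.23 - 1.51Q → Q_m = 39.0489.
Social marginal benefit = demand + MEB = 183.54 - 1.51Q.
Set SMB = MC: 183.54 - 1.51Q = 31.34 + 1.97Q → Q* = 43.7356.
Between Q* and Q_m the wedge SMB − MC runs linearly from 0 to MEB(Q_m), so the loss is a triangle.
DWL = ½ × 4.6867 × 16.3100 = 38.2200.

DWL = €38.22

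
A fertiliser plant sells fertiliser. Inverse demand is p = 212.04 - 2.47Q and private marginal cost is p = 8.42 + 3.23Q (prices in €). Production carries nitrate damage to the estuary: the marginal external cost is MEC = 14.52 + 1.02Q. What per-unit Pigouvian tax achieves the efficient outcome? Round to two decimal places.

Social marginal cost = private MC + MEC = 22.94 + 4.25Q.
Set SMC = demand: 22.94 + 4.25Q = 212.04 - 2.47Q → Q* = 28.1399.
The Pigouvian tax equals MEC at Q*: 14.52 + 1.02×28.1399 = 43.2227.

tax = €43.22 per unit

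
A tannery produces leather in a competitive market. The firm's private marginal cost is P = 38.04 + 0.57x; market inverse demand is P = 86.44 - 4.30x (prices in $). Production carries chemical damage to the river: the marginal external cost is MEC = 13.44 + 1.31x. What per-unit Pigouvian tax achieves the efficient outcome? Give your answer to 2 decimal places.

tax = $20.85 per unit

Social marginal cost = private MC + MEC = 51.48 + 1.88x.
Set SMC = demand: 51.48 + 1.88x = 86.44 - 4.30x → x* = 5.6570.
The Pigouvian tax equals MEC at x*: 13.44 + 1.31×5.6570 = 20.8507.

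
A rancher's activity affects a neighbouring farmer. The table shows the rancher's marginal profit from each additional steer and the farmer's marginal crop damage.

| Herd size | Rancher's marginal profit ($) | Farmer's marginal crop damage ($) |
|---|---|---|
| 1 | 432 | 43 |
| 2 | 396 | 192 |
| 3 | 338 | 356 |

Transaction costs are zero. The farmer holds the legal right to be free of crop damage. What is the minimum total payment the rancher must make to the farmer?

$235

Efficient level: marginal profit ≥ marginal crop damage through level 2, so k* = 2.
With the farmer holding the right, the rancher must at least compensate total damage at k*: 43 + 192 = 235.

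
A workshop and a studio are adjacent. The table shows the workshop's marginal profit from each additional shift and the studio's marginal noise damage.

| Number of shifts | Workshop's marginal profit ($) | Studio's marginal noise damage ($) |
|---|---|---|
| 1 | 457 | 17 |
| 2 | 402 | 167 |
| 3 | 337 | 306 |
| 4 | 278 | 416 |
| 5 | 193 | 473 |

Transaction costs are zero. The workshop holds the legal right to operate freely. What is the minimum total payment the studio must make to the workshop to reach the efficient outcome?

Left alone the workshop would choose level 5 (marginal profit stays positive).
Efficient level: k* = 3 (marginal profit ≥ marginal noise damage through 3).
The studio must at least cover the workshop's forgone profit from cutting 5→3: 278 + 193 = 471.

$471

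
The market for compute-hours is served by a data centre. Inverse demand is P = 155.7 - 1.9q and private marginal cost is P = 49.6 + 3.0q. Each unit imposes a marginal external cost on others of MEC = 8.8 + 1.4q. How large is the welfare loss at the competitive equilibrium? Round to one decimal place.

Market equilibrium (private): 49.6 + 3.0q = 155.7 - 1.9q → q_m = 21.6531.
Social marginal cost = private MC + MEC = 58.4 + 4.4q.
Set SMC = demand: 58.4 + 4.4q = 155.7 - 1.9q → q* = 15.4444.
Height of the DWL triangle at q_m is SMC(q_m) − demand(q_m) = MEC(q_m) = 39.1143.
DWL = ½ × 6.2087 × 39.1143 = 121.4245.

DWL = 121.4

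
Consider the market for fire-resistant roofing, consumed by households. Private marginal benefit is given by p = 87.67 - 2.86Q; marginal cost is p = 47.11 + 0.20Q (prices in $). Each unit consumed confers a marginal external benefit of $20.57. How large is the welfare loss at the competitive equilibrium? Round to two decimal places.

DWL = $69.14

Market equilibrium (private): 47.11 + 0.20Q = 87.67 - 2.86Q → Q_m = 13.2549.
Social marginal benefit = demand + MEB = 108.24 - 2.86Q.
Set SMB = MC: 108.24 - 2.86Q = 47.11 + 0.20Q → Q* = 19.9771.
Height of the DWL triangle at Q_m is SMB(Q_m) − MC(Q_m) = MEB(Q_m) = 20.5700.
DWL = ½ × 6.7222 × 20.5700 = 69.1378.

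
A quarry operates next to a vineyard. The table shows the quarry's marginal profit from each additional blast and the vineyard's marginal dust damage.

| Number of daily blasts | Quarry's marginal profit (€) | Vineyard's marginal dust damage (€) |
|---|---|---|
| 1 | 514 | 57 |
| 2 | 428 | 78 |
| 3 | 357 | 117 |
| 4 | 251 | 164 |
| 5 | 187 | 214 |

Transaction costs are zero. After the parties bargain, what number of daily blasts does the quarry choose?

4

Bargaining reaches the level where marginal profit last exceeds marginal dust damage.
That holds through level 4 (251 ≥ 164) but not at 5 (187 < 214).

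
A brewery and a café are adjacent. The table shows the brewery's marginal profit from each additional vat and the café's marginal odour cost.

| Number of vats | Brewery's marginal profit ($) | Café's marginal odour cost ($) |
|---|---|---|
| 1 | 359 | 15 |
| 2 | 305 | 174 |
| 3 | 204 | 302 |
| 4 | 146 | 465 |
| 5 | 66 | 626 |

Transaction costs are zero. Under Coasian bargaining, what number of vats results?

Bargaining reaches the level where marginal profit last exceeds marginal odour cost.
That holds through level 2 (305 ≥ 174) but not at 3 (204 < 302).

2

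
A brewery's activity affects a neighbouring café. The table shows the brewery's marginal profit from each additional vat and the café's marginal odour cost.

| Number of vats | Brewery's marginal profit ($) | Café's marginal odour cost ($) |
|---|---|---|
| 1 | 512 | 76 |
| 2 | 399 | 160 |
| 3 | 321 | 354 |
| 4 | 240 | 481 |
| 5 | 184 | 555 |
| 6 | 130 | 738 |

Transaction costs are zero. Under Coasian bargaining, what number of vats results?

Bargaining reaches the level where marginal profit last exceeds marginal odour cost.
That holds through level 2 (399 ≥ 160) but not at 3 (321 < 354).

2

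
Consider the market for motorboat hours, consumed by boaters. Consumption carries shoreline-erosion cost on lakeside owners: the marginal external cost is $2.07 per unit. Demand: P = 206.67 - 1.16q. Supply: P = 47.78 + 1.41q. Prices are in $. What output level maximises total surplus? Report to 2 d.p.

Social marginal benefit = demand − MEC = 204.60 - 1.16q.
Set SMB = MC: 204.60 - 1.16q = 47.78 + 1.41q → q* = 61.0195.

q* = 61.02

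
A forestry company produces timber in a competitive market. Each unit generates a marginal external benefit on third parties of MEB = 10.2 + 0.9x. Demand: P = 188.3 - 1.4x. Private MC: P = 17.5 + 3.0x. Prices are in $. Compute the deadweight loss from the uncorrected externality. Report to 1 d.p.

Market equilibrium (private): 17.5 + 3.0x = 188.3 - 1.4x → x_m = 38.8182.
Social marginal cost = private MC − MEB = 7.3 + 2.1x.
Set SMC = demand: 7.3 + 2.1x = 188.3 - 1.4x → x* = 51.7143.
Between x* and x_m the wedge demand − SMC runs linearly from 0 to MEB(x_m), so the loss is a triangle.
DWL = ½ × 12.8961 × 45.1364 = 291.0418.

DWL = $291.0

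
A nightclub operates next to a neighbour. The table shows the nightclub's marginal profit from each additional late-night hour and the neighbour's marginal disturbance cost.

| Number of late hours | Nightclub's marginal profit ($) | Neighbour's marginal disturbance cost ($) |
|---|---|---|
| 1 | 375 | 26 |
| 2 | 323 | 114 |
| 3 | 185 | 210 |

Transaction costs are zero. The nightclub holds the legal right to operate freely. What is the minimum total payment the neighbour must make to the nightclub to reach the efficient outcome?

Left alone the nightclub would choose level 3 (marginal profit stays positive).
Efficient level: k* = 2 (marginal profit ≥ marginal disturbance cost through 2).
The neighbour must at least cover the nightclub's forgone profit from cutting 3→2: 185 = 185.

$185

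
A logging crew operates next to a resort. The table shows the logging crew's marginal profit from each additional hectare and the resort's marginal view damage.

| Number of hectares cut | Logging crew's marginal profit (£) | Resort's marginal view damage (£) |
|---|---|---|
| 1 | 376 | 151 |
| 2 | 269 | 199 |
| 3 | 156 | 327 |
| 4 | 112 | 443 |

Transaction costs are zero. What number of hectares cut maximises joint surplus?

Bargaining reaches the level where marginal profit last exceeds marginal view damage.
That holds through level 2 (269 ≥ 199) but not at 3 (156 < 327).

2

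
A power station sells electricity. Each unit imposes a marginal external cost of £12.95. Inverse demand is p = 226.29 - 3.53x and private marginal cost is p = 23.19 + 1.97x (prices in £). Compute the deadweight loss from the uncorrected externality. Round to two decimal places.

DWL = £15.25

Market equilibrium (private): 23.19 + 1.97x = 226.29 - 3.53x → x_m = 36.9273.
Social marginal cost = private MC + MEC = 36.14 + 1.97x.
Set SMC = demand: 36.14 + 1.97x = 226.29 - 3.53x → x* = 34.5727.
The welfare-loss triangle has base |x_m − x*| and height MEC(x_m) (the vertical gap between SMC and demand is zero at x* and MEC at x_m).
DWL = ½ × 2.3546 × 12.9500 = 15.2460.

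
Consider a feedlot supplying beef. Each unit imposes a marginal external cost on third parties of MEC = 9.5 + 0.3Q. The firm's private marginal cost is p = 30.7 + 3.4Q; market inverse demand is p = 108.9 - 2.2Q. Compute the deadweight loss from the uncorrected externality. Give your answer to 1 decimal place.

Market equilibrium (private): 30.7 + 3.4Q = 108.9 - 2.2Q → Q_m = 13.9643.
Social marginal cost = private MC + MEC = 40.2 + 3.7Q.
Set SMC = demand: 40.2 + 3.7Q = 108.9 - 2.2Q → Q* = 11.6441.
The loss is the area between SMC and demand from Q* to Q_m; with linear curves that's a triangle of height MEC(Q_m).
DWL = ½ × 2.3202 × 13.6893 = 15.8810.

DWL = 15.9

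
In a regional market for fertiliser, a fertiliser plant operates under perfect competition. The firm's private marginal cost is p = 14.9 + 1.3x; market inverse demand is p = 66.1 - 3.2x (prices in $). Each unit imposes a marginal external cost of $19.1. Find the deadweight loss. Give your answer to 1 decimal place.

DWL = $40.5

Market equilibrium (private): 14.9 + 1.3x = 66.1 - 3.2x → x_m = 11.3778.
Social marginal cost = private MC + MEC = 34.0 + 1.3x.
Set SMC = demand: 34.0 + 1.3x = 66.1 - 3.2x → x* = 7.1333.
Height of the DWL triangle at x_m is SMC(x_m) − demand(x_m) = MEC(x_m) = 19.1000.
DWL = ½ × 4.2445 × 19.1000 = 40.5350.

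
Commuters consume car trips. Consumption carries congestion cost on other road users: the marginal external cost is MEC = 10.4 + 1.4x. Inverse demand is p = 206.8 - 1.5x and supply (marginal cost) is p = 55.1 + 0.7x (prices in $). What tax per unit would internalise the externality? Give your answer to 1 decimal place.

tax = $65.4 per unit

Social marginal benefit = demand − MEC = 196.4 - 2.9x.
Set SMB = MC: 196.4 - 2.9x = 55.1 + 0.7x → x* = 39.2500.
The Pigouvian tax equals MEC at x*: 10.4 + 1.4×39.2500 = 65.3500.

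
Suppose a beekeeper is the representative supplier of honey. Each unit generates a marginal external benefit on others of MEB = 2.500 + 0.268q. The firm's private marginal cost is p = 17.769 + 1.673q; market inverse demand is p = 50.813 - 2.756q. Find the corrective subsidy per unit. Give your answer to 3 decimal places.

subsidy = 4.789 per unit

Social marginal cost = private MC − MEB = 15.269 + 1.405q.
Set SMC = demand: 15.269 + 1.405q = 50.813 - 2.756q → q* = 8.5422.
The Pigouvian subsidy equals MEB at q*: 2.500 + 0.268×8.5422 = 4.7893.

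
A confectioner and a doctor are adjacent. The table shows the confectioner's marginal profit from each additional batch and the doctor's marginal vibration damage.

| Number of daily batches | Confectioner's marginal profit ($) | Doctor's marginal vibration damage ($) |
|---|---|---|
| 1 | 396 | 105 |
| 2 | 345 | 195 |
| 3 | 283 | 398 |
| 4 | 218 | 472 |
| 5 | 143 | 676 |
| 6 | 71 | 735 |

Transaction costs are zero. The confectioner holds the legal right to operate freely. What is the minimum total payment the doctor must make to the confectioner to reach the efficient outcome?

Left alone the confectioner would choose level 6 (marginal profit stays positive).
Efficient level: k* = 2 (marginal profit ≥ marginal vibration damage through 2).
The doctor must at least cover the confectioner's forgone profit from cutting 6→2: 283 + 218 + 143 + 71 = 715.

$715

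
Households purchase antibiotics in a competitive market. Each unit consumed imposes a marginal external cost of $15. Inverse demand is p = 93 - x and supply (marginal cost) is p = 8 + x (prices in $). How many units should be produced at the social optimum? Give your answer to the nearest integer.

Social marginal benefit = demand − MEC = 78 - x.
Set SMB = MC: 78 - x = 8 + x → x* = 35.0000.

x* = 35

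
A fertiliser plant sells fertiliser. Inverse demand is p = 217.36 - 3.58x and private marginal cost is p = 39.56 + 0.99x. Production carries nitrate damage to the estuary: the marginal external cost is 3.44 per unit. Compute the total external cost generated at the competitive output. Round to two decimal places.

Market equilibrium (private): 39.56 + 0.99x = 217.36 - 3.58x → x_m = 38.9059.
Total external cost = MEC × x_m = 3.44 × 38.9059 = 133.8363.

133.84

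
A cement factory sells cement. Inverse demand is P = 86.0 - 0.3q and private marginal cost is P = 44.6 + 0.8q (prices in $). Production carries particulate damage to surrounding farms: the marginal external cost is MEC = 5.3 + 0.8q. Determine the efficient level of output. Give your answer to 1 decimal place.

q* = 19.0

Social marginal cost = private MC + MEC = 49.9 + 1.6q.
Set SMC = demand: 49.9 + 1.6q = 86.0 - 0.3q → q* = 19.0000.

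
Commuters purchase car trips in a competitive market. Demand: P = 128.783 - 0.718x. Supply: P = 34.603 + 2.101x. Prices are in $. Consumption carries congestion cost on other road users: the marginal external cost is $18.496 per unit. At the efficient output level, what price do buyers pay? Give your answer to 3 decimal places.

P = $109.506

Social marginal benefit = demand − MEC = 110.287 - 0.718x.
Set SMB = MC: 110.287 - 0.718x = 34.603 + 2.101x → x* = 26.8478.
Consumer price on the demand curve at x*: 128.783 − 0.718×26.8478 = 109.5063.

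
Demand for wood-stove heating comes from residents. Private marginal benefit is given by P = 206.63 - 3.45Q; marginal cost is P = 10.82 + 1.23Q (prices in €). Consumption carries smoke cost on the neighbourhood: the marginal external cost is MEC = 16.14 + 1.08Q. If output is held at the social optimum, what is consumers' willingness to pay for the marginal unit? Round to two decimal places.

P = €99.02

Social marginal benefit = demand − MEC = 190.49 - 4.53Q.
Set SMB = MC: 190.49 - 4.53Q = 10.82 + 1.23Q → Q* = 31.1927.
Consumer price on the demand curve at Q*: 206.63 − 3.45×31.1927 = 99.0152.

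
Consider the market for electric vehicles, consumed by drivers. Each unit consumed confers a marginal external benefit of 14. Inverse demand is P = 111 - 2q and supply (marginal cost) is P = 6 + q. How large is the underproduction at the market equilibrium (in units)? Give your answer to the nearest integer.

Market equilibrium (private): 6 + q = 111 - 2q → q_m = 35.0000.
Social marginal benefit = demand + MEB = 125 - 2q.
Set SMB = MC: 125 - 2q = 6 + q → q* = 39.6667.
Gap = |35.0000 − 39.6667| = 4.6667.

5 units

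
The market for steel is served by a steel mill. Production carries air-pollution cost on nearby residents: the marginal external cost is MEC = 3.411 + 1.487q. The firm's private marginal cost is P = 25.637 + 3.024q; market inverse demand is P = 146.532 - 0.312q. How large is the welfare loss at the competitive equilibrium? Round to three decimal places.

DWL = 340.368

Market equilibrium (private): 25.637 + 3.024q = 146.532 - 0.312q → q_m = 36.2395.
Social marginal cost = private MC + MEC = 29.048 + 4.511q.
Set SMC = demand: 29.048 + 4.511q = 146.532 - 0.312q → q* = 24.3591.
The welfare-loss triangle has base |q_m − q*| and height MEC(q_m) (the vertical gap between SMC and demand is zero at q* and MEC at q_m).
DWL = ½ × 11.8804 × 57.2991 = 340.3681.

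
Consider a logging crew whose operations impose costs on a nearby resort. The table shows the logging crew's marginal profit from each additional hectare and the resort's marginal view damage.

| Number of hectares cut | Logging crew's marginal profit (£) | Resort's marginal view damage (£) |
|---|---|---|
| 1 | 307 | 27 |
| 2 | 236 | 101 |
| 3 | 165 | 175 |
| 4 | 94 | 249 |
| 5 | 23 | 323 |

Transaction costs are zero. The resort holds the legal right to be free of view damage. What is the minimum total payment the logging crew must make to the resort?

Efficient level: marginal profit ≥ marginal view damage through level 2, so k* = 2.
With the resort holding the right, the logging crew must at least compensate total damage at k*: 27 + 101 = 128.

£128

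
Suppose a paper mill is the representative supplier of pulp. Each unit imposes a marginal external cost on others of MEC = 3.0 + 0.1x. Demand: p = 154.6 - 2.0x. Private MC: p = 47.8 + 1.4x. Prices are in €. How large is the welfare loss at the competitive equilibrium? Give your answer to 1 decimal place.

Market equilibrium (private): 47.8 + 1.4x = 154.6 - 2.0x → x_m = 31.4118.
Social marginal cost = private MC + MEC = 50.8 + 1.5x.
Set SMC = demand: 50.8 + 1.5x = 154.6 - 2.0x → x* = 29.6571.
The loss is the area between SMC and demand from x* to x_m; with linear curves that's a triangle of height MEC(x_m).
DWL = ½ × 1.7547 × 6.1412 = 5.3880.

DWL = €5.4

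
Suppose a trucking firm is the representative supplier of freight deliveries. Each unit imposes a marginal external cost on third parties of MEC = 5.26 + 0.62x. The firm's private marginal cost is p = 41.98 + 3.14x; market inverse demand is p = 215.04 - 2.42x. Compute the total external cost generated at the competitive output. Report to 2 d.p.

464.06

Market equilibrium (private): 41.98 + 3.14x = 215.04 - 2.42x → x_m = 31.1259.
Total external cost = ∫₀^{x_m} (5.26 + 0.62x) dx = 5.26×31.1259 + ½×0.62×31.1259² = 464.0569.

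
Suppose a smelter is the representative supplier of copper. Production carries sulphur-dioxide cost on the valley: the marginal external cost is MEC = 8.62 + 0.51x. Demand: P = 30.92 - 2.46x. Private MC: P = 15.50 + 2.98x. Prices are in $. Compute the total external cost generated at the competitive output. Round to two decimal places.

$26.48

Market equilibrium (private): 15.50 + 2.98x = 30.92 - 2.46x → x_m = 2.8346.
Total external cost = ∫₀^{x_m} (8.62 + 0.51x) dx = 8.62×2.8346 + ½×0.51×2.8346² = 26.4832.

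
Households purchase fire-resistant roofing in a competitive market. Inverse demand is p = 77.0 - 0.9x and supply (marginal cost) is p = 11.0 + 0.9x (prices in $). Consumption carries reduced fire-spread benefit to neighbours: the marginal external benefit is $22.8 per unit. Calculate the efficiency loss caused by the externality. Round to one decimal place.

Market equilibrium (private): 11.0 + 0.9x = 77.0 - 0.9x → x_m = 36.6667.
Social marginal benefit = demand + MEB = 99.8 - 0.9x.
Set SMB = MC: 99.8 - 0.9x = 11.0 + 0.9x → x* = 49.3333.
The loss is the area between SMB and MC from x* to x_m; with linear curves that's a triangle of height MEB(x_m).
DWL = ½ × 12.6666 × 22.8000 = 144.3992.

DWL = $144.4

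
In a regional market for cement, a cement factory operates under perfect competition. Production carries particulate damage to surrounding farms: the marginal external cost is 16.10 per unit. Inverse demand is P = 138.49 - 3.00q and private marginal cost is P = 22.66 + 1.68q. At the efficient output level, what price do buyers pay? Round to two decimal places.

P = 74.56

Social marginal cost = private MC + MEC = 38.76 + 1.68q.
Set SMC = demand: 38.76 + 1.68q = 138.49 - 3.00q → q* = 21.3098.
Consumer price on the demand curve at q*: 138.49 − 3.00×21.3098 = 74.5606.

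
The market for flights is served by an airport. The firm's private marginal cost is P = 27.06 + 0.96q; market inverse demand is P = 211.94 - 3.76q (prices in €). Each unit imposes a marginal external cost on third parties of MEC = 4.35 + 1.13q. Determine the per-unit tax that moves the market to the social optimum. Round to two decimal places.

Social marginal cost = private MC + MEC = 31.41 + 2.09q.
Set SMC = demand: 31.41 + 2.09q = 211.94 - 3.76q → q* = 30.8598.
The Pigouvian tax equals MEC at q*: 4.35 + 1.13×30.8598 = 39.2216.

tax = €39.22 per unit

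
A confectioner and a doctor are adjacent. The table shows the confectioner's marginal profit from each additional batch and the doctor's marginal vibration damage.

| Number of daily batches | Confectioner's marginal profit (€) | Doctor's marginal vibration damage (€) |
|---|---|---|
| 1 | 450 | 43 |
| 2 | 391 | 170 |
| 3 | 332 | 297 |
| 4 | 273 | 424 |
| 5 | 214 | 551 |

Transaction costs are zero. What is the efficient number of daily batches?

3

Bargaining reaches the level where marginal profit last exceeds marginal vibration damage.
That holds through level 3 (332 ≥ 297) but not at 4 (273 < 424).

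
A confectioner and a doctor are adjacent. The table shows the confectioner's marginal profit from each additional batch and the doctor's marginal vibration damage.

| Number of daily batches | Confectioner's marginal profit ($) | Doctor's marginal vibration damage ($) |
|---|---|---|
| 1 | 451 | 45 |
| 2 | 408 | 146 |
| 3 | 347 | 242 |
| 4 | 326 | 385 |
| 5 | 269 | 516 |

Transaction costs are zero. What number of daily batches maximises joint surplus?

Bargaining reaches the level where marginal profit last exceeds marginal vibration damage.
That holds through level 3 (347 ≥ 242) but not at 4 (326 < 385).

3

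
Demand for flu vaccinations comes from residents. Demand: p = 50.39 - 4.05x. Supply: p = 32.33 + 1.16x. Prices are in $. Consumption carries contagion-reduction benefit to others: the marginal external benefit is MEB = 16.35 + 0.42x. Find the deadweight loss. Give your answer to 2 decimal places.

Market equilibrium (private): 32.33 + 1.16x = 50.39 - 4.05x → x_m = 3.4664.
Social marginal benefit = demand + MEB = 66.74 - 3.63x.
Set SMB = MC: 66.74 - 3.63x = 32.33 + 1.16x → x* = 7.1837.
Height of the DWL triangle at x_m is SMB(x_m) − MC(x_m) = MEB(x_m) = 17.8059.
DWL = ½ × 3.7173 × 17.8059 = 33.0949.

DWL = $33.09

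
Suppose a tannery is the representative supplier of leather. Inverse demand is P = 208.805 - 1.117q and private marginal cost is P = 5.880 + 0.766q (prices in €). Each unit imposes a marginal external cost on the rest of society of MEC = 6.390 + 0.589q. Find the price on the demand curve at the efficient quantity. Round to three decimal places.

Social marginal cost = private MC + MEC = 12.270 + 1.355q.
Set SMC = demand: 12.270 + 1.355q = 208.805 - 1.117q → q* = 79.5044.
Consumer price on the demand curve at q*: 208.805 − 1.117×79.5044 = 119.9986.

P = €119.999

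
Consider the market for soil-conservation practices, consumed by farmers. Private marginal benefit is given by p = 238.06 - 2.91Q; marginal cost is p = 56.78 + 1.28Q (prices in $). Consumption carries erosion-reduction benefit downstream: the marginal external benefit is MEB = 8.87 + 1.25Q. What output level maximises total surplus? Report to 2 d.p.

Q* = 64.68

Social marginal benefit = demand + MEB = 246.93 - 1.66Q.
Set SMB = MC: 246.93 - 1.66Q = 56.78 + 1.28Q → Q* = 64.6769.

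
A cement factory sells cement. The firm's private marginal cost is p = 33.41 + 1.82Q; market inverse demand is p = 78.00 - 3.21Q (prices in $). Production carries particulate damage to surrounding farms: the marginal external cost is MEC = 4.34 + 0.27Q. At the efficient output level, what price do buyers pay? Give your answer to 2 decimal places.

P = $53.62

Social marginal cost = private MC + MEC = 37.75 + 2.09Q.
Set SMC = demand: 37.75 + 2.09Q = 78.00 - 3.21Q → Q* = 7.5943.
Consumer price on the demand curve at Q*: 78.00 − 3.21×7.5943 = 53.6223.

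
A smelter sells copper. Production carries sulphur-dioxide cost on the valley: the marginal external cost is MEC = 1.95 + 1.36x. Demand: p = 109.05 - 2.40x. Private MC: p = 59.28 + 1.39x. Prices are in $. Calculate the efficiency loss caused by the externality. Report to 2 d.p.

Market equilibrium (private): 59.28 + 1.39x = 109.05 - 2.40x → x_m = 13.1319.
Social marginal cost = private MC + MEC = 61.23 + 2.75x.
Set SMC = demand: 61.23 + 2.75x = 109.05 - 2.40x → x* = 9.2854.
The welfare-loss triangle has base |x_m − x*| and height MEC(x_m) (the vertical gap between SMC and demand is zero at x* and MEC at x_m).
DWL = ½ × 3.8465 × 19.8094 = 38.0984.

DWL = $38.10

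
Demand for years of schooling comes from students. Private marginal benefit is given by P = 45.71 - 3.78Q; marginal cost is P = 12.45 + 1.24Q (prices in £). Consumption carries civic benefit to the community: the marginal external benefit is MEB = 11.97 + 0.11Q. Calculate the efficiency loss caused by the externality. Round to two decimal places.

Market equilibrium (private): 12.45 + 1.24Q = 45.71 - 3.78Q → Q_m = 6.6255.
Social marginal benefit = demand + MEB = 57.68 - 3.67Q.
Set SMB = MC: 57.68 - 3.67Q = 12.45 + 1.24Q → Q* = 9.2118.
The loss is the area between SMB and MC from Q* to Q_m; with linear curves that's a triangle of height MEB(Q_m).
DWL = ½ × 2.5863 × 12.6988 = 16.4215.

DWL = £16.42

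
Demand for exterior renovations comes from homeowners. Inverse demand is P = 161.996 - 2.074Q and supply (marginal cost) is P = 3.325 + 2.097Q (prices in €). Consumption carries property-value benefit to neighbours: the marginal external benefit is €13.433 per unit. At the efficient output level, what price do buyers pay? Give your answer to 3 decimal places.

Social marginal benefit = demand + MEB = 175.429 - 2.074Q.
Set SMB = MC: 175.429 - 2.074Q = 3.325 + 2.097Q → Q* = 41.2620.
Consumer price on the demand curve at Q*: 161.996 − 2.074×41.2620 = 76.4186.

P = €76.419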